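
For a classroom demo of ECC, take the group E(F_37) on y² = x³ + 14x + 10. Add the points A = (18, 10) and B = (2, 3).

(13, 13)

(18, 10) + (2, 3). λ = (3 - 10)/(2 - 18) ≡ 30/21 mod 37. 21⁻¹ ≡ 30 (mod 37), so λ ≡ 12.
  x = λ² - 18 - 2 = 144 - 20 ≡ 13; y = λ·(18 - 13) - 10 ≡ 13. → (13, 13)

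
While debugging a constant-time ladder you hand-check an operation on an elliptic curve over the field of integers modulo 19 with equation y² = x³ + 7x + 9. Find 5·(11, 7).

(17, 5)

Write P = (11, 7).
Double-and-add on 5 = (101)₂. Start with P = (11, 7) for the leading 1-bit.
double: tangent at (11, 7): λ = (3·11² + 7)/(2·7) ≡ 9/14. 14⁻¹ ≡ 15 (mod 19), so λ ≡ 9·15 ≡ 2.
  x = λ² - 11 - 11 = 4 - 22 ≡ 1; y = λ·(11 - 1) - 7 ≡ 13. → (1, 13)
double: tangent at (1, 13): λ = (3·1² + 7)/(2·13) ≡ 10/7. 7⁻¹ ≡ 11 (mod 19), so λ ≡ 10·11 ≡ 15.
  x = λ² - 1 - 1 = 225 - 2 ≡ 14; y = λ·(1 - 14) - 13 ≡ 1. → (14, 1)
add P: (14, 1) + (11, 7). λ = (7 - 1)/(11 - 14) ≡ 6/16 mod 19. 16⁻¹ ≡ 6 (mod 19), so λ ≡ 17.
  x = λ² - 14 - 11 = 289 - 25 ≡ 17; y = λ·(14 - 17) - 1 ≡ 5. → (17, 5)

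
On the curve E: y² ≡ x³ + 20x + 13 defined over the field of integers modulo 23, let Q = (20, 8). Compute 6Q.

Repeated addition: build up to 6Q.
2Q: tangent at (20, 8): λ = (3·20² + 20)/(2·8) ≡ 1/16. 16⁻¹ ≡ 13 (mod 23), so λ ≡ 1·13 ≡ 13.
  x = λ² - 20 - 20 = 169 - 40 ≡ 14; y = λ·(20 - 14) - 8 ≡ 1. → (14, 1)
3Q: (14, 1) + (20, 8). λ = (8 - 1)/(20 - 14) ≡ 7/6 mod 23. 6⁻¹ ≡ 4 (mod 23) since 6·4 = 24 ≡ 1, so λ ≡ 5.
  x = λ² - 14 - 20 = 25 - 34 ≡ 14; y = λ·(14 - 14) - 1 ≡ 22. → (14, 22)
4Q: (14, 22) + (20, 8). λ = (8 - 22)/(20 - 14) ≡ 9/6 mod 23. 6⁻¹ ≡ 4 (mod 23) since 6·4 = 24 ≡ 1, so λ ≡ 13.
  x = λ² - 14 - 20 = 169 - 34 ≡ 20; y = λ·(14 - 20) - 22 ≡ 15. → (20, 15)
5Q: (20, 15) + (20, 8): same x and y₁ ≡ -y₂, so the sum is ∞.
6Q: ∞ + (20, 8) = (20, 8) (identity).

(20, 8)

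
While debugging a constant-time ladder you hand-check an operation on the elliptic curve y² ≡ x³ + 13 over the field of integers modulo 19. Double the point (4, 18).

(17, 9)

tangent at (4, 18): λ = (3·4² + 0)/(2·18) ≡ 10/17. 17⁻¹ ≡ 9 (mod 19), so λ ≡ 10·9 ≡ 14.
  x = λ² - 4 - 4 = 196 - 8 ≡ 17; y = λ·(4 - 17) - 18 ≡ 9. → (17, 9)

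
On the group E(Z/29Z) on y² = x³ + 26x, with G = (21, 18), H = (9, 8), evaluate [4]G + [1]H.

First 4G:
Repeated addition: build up to 4G.
2G: tangent at (21, 18): λ = (3·21² + 26)/(2·18) ≡ 15/7. 7⁻¹ ≡ 25 (mod 29), so λ ≡ 15·25 ≡ 27.
  x = λ² - 21 - 21 = 729 - 42 ≡ 20; y = λ·(21 - 20) - 18 ≡ 9. → (20, 9)
3G: (20, 9) + (21, 18). λ = (18 - 9)/(21 - 20) ≡ 9/1 mod 29. 1⁻¹ ≡ 1 (mod 29), so λ ≡ 9.
  x = λ² - 20 - 21 = 81 - 41 ≡ 11; y = λ·(20 - 11) - 9 ≡ 14. → (11, 14)
4G: (11, 14) + (21, 18). λ = (18 - 14)/(21 - 11) ≡ 4/10 mod 29. 10⁻¹ ≡ 3 (mod 29) since 10·3 = 30 ≡ 1, so λ ≡ 12.
  x = λ² - 11 - 21 = 144 - 32 ≡ 25; y = λ·(11 - 25) - 14 ≡ 21. → (25, 21)
4G = (25, 21).
Finally 4G + H:
(25, 21) + (9, 8). λ = (8 - 21)/(9 - 25) ≡ 16/13 mod 29. 13⁻¹ ≡ 9 (mod 29) since 13·9 = 117 ≡ 1, so λ ≡ 28.
  x = λ² - 25 - 9 = 784 - 34 ≡ 25; y = λ·(25 - 25) - 21 ≡ 8. → (25, 8)

(25, 8)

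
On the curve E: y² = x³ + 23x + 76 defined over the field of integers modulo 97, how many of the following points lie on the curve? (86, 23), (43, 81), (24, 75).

3

(86, 23): 23² ≡ 44, rhs ≡ 44 → on.
(43, 81): 81² ≡ 62, rhs ≡ 62 → on.
(24, 75): 75² ≡ 96, rhs ≡ 96 → on.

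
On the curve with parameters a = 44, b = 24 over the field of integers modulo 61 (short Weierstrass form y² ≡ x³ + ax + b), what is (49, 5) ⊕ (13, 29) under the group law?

(49, 5) + (13, 29). λ = (29 - 5)/(13 - 49) ≡ 24/25 mod 61. 25⁻¹ ≡ 22 (mod 61), so λ ≡ 40.
  x = λ² - 49 - 13 = 1600 - 62 ≡ 13; y = λ·(49 - 13) - 5 ≡ 32. → (13, 32)

(13, 32)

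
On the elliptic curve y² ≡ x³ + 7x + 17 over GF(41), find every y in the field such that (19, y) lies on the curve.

x³ + 7x + 17 = 7009 ≡ 39 (mod 41).
Square roots of 39 mod 41: 11 and 30 (since 11² = 121 ≡ 39).

11, 30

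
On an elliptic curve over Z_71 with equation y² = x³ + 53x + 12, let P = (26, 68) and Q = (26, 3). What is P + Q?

The two points share x = 26 and their y-coordinates satisfy 68 + 3 ≡ 0 (mod 71), so they are inverses. Their sum is O.

O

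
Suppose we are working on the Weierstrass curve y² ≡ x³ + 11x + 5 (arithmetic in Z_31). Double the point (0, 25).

(20, 14)

tangent at (0, 25): λ = (3·0² + 11)/(2·25) ≡ 11/19. 19⁻¹ ≡ 18 (mod 31) since 19·18 = 342 ≡ 1, so λ ≡ 11·18 ≡ 12.
  x = λ² - 0 - 0 = 144 - 0 ≡ 20; y = λ·(0 - 20) - 25 ≡ 14. → (20, 14)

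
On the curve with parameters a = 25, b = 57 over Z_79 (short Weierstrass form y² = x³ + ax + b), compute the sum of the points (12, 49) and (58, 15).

(20, 5)

(12, 49) + (58, 15). λ = (15 - 49)/(58 - 12) ≡ 45/46 mod 79. 46⁻¹ ≡ 67 (mod 79) since 46·67 = 3082 ≡ 1, so λ ≡ 13.
  x = λ² - 12 - 58 = 169 - 70 ≡ 20; y = λ·(12 - 20) - 49 ≡ 5. → (20, 5)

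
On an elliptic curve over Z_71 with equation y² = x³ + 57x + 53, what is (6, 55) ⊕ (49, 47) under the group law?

(6, 55) + (49, 47). λ = (47 - 55)/(49 - 6) ≡ 63/43 mod 71. 43⁻¹ ≡ 38 (mod 71) since 43·38 = 1634 ≡ 1, so λ ≡ 51.
  x = λ² - 6 - 49 = 2601 - 55 ≡ 61; y = λ·(6 - 61) - 55 ≡ 51. → (61, 51)

(61, 51)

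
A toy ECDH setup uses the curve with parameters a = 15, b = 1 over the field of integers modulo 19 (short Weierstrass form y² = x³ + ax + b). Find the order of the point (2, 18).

2P: tangent at (2, 18): λ = (3·2² + 15)/(2·18) ≡ 8/17. 17⁻¹ ≡ 9 (mod 19) since 17·9 = 153 ≡ 1, so λ ≡ 8·9 ≡ 15.
  x = λ² - 2 - 2 = 225 - 4 ≡ 12; y = λ·(2 - 12) - 18 ≡ 3. → (12, 3)
3P: (12, 3) + (2, 18). λ = (18 - 3)/(2 - 12) ≡ 15/9 mod 19. 9⁻¹ ≡ 17 (mod 19), so λ ≡ 8.
  x = λ² - 12 - 2 = 64 - 14 ≡ 12; y = λ·(12 - 12) - 3 ≡ 16. → (12, 16)
4P: (12, 16) + (2, 18). λ = (18 - 16)/(2 - 12) ≡ 2/9 mod 19. 9⁻¹ ≡ 17 (mod 19) since 9·17 = 153 ≡ 1, so λ ≡ 15.
  x = λ² - 12 - 2 = 225 - 14 ≡ 2; y = λ·(12 - 2) - 16 ≡ 1. → (2, 1)
5P: (2, 1) + (2, 18): same x and y₁ ≡ -y₂, so the sum is 𝒪.
5P = 𝒪, so the order is 5.

5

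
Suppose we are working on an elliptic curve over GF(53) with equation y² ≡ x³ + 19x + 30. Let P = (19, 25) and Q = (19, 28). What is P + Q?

The two points share x = 19 and their y-coordinates satisfy 25 + 28 ≡ 0 (mod 53), so they are inverses. Their sum is 𝒪.

O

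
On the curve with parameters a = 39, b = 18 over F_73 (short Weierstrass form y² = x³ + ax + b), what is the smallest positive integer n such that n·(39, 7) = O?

2P: tangent at (39, 7): λ = (3·39² + 39)/(2·7) ≡ 3/14. 14⁻¹ ≡ 47 (mod 73) since 14·47 = 658 ≡ 1, so λ ≡ 3·47 ≡ 68.
  x = λ² - 39 - 39 = 4624 - 78 ≡ 20; y = λ·(39 - 20) - 7 ≡ 44. → (20, 44)
3P: (20, 44) + (39, 7). λ = (7 - 44)/(39 - 20) ≡ 36/19 mod 73. 19⁻¹ ≡ 50 (mod 73), so λ ≡ 48.
  x = λ² - 20 - 39 = 2304 - 59 ≡ 55; y = λ·(20 - 55) - 44 ≡ 28. → (55, 28)
4P: (55, 28) + (39, 7). λ = (7 - 28)/(39 - 55) ≡ 52/57 mod 73. 57⁻¹ ≡ 41 (mod 73), so λ ≡ 15.
  x = λ² - 55 - 39 = 225 - 94 ≡ 58; y = λ·(55 - 58) - 28 ≡ 0. → (58, 0)
5P: (58, 0) + (39, 7). λ = (7 - 0)/(39 - 58) ≡ 7/54 mod 73. 54⁻¹ ≡ 23 (mod 73), so λ ≡ 15.
  x = λ² - 58 - 39 = 225 - 97 ≡ 55; y = λ·(58 - 55) - 0 ≡ 45. → (55, 45)
6P: (55, 45) + (39, 7). λ = (7 - 45)/(39 - 55) ≡ 35/57 mod 73. 57⁻¹ ≡ 41 (mod 73) since 57·41 = 2337 ≡ 1, so λ ≡ 48.
  x = λ² - 55 - 39 = 2304 - 94 ≡ 20; y = λ·(55 - 20) - 45 ≡ 29. → (20, 29)
7P: (20, 29) + (39, 7). λ = (7 - 29)/(39 - 20) ≡ 51/19 mod 73. 19⁻¹ ≡ 50 (mod 73), so λ ≡ 68.
  x = λ² - 20 - 39 = 4624 - 59 ≡ 39; y = λ·(20 - 39) - 29 ≡ 66. → (39, 66)
8P: (39, 66) + (39, 7): same x and y₁ ≡ -y₂, so the sum is O.
8P = O, so the order is 8.

8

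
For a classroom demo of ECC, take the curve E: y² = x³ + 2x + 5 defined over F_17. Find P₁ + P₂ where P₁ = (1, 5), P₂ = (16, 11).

(1, 5) + (16, 11). λ = (11 - 5)/(16 - 1) ≡ 6/15 mod 17. 15⁻¹ ≡ 8 (mod 17) since 15·8 = 120 ≡ 1, so λ ≡ 14.
  x = λ² - 1 - 16 = 196 - 17 ≡ 9; y = λ·(1 - 9) - 5 ≡ 2. → (9, 2)

(9, 2)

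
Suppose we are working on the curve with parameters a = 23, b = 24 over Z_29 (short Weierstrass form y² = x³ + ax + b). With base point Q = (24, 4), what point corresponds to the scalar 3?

Repeated addition: build up to 3Q.
2Q: tangent at (24, 4): λ = (3·24² + 23)/(2·4) ≡ 11/8. 8⁻¹ ≡ 11 (mod 29) since 8·11 = 88 ≡ 1, so λ ≡ 11·11 ≡ 5.
  x = λ² - 24 - 24 = 25 - 48 ≡ 6; y = λ·(24 - 6) - 4 ≡ 28. → (6, 28)
3Q: (6, 28) + (24, 4). λ = (4 - 28)/(24 - 6) ≡ 5/18 mod 29. 18⁻¹ ≡ 21 (mod 29), so λ ≡ 18.
  x = λ² - 6 - 24 = 324 - 30 ≡ 4; y = λ·(6 - 4) - 28 ≡ 8. → (4, 8)

(4, 8)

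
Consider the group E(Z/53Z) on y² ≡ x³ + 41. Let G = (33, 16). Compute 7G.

Double-and-add on 7 = (111)₂. Start with G = (33, 16) for the leading 1-bit.
double: tangent at (33, 16): λ = (3·33² + 0)/(2·16) ≡ 34/32. 32⁻¹ ≡ 5 (mod 53), so λ ≡ 34·5 ≡ 11.
  x = λ² - 33 - 33 = 121 - 66 ≡ 2; y = λ·(33 - 2) - 16 ≡ 7. → (2, 7)
add G: (2, 7) + (33, 16). λ = (16 - 7)/(33 - 2) ≡ 9/31 mod 53. 31⁻¹ ≡ 12 (mod 53), so λ ≡ 2.
  x = λ² - 2 - 33 = 4 - 35 ≡ 22; y = λ·(2 - 22) - 7 ≡ 6. → (22, 6)
double: tangent at (22, 6): λ = (3·22² + 0)/(2·6) ≡ 21/12. 12⁻¹ ≡ 31 (mod 53), so λ ≡ 21·31 ≡ 15.
  x = λ² - 22 - 22 = 225 - 44 ≡ 22; y = λ·(22 - 22) - 6 ≡ 47. → (22, 47)
add G: (22, 47) + (33, 16). λ = (16 - 47)/(33 - 22) ≡ 22/11 mod 53. 11⁻¹ ≡ 29 (mod 53), so λ ≡ 2.
  x = λ² - 22 - 33 = 4 - 55 ≡ 2; y = λ·(22 - 2) - 47 ≡ 46. → (2, 46)

(2, 46)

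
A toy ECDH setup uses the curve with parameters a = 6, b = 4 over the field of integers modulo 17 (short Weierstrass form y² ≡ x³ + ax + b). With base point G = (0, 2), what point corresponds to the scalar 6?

(0, 2)

Double-and-add on 6 = (110)₂. Start with G = (0, 2) for the leading 1-bit.
double: tangent at (0, 2): λ = (3·0² + 6)/(2·2) ≡ 6/4. 4⁻¹ ≡ 13 (mod 17), so λ ≡ 6·13 ≡ 10.
  x = λ² - 0 - 0 = 100 - 0 ≡ 15; y = λ·(0 - 15) - 2 ≡ 1. → (15, 1)
add G: (15, 1) + (0, 2). λ = (2 - 1)/(0 - 15) ≡ 1/2 mod 17. 2⁻¹ ≡ 9 (mod 17) since 2·9 = 18 ≡ 1, so λ ≡ 9.
  x = λ² - 15 - 0 = 81 - 15 ≡ 15; y = λ·(15 - 15) - 1 ≡ 16. → (15, 16)
double: tangent at (15, 16): λ = (3·15² + 6)/(2·16) ≡ 1/15. 15⁻¹ ≡ 8 (mod 17), so λ ≡ 1·8 ≡ 8.
  x = λ² - 15 - 15 = 64 - 30 ≡ 0; y = λ·(15 - 0) - 16 ≡ 2. → (0, 2)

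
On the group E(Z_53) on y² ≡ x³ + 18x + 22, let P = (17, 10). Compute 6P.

Double-and-add on 6 = (110)₂. Start with P = (17, 10) for the leading 1-bit.
double: tangent at (17, 10): λ = (3·17² + 18)/(2·10) ≡ 37/20. 20⁻¹ ≡ 8 (mod 53) since 20·8 = 160 ≡ 1, so λ ≡ 37·8 ≡ 31.
  x = λ² - 17 - 17 = 961 - 34 ≡ 26; y = λ·(17 - 26) - 10 ≡ 29. → (26, 29)
add P: (26, 29) + (17, 10). λ = (10 - 29)/(17 - 26) ≡ 34/44 mod 53. 44⁻¹ ≡ 47 (mod 53) since 44·47 = 2068 ≡ 1, so λ ≡ 8.
  x = λ² - 26 - 17 = 64 - 43 ≡ 21; y = λ·(26 - 21) - 29 ≡ 11. → (21, 11)
double: tangent at (21, 11): λ = (3·21² + 18)/(2·11) ≡ 16/22. 22⁻¹ ≡ 41 (mod 53), so λ ≡ 16·41 ≡ 20.
  x = λ² - 21 - 21 = 400 - 42 ≡ 40; y = λ·(21 - 40) - 11 ≡ 33. → (40, 33)

(40, 33)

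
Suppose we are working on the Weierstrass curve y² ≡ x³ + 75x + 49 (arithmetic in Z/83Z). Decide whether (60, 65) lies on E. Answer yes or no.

no

y² = 65² ≡ 75; x³ + 75x + 49 = 220549 ≡ 18 (mod 83). 75 ≠ 18.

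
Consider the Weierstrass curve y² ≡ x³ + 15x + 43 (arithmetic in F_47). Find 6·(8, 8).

Write G = (8, 8).
Double-and-add on 6 = (110)₂. Start with G = (8, 8) for the leading 1-bit.
double: tangent at (8, 8): λ = (3·8² + 15)/(2·8) ≡ 19/16. 16⁻¹ ≡ 3 (mod 47) since 16·3 = 48 ≡ 1, so λ ≡ 19·3 ≡ 10.
  x = λ² - 8 - 8 = 100 - 16 ≡ 37; y = λ·(8 - 37) - 8 ≡ 31. → (37, 31)
add G: (37, 31) + (8, 8). λ = (8 - 31)/(8 - 37) ≡ 24/18 mod 47. 18⁻¹ ≡ 34 (mod 47), so λ ≡ 17.
  x = λ² - 37 - 8 = 289 - 45 ≡ 9; y = λ·(37 - 9) - 31 ≡ 22. → (9, 22)
double: tangent at (9, 22): λ = (3·9² + 15)/(2·22) ≡ 23/44. 44⁻¹ ≡ 31 (mod 47) since 44·31 = 1364 ≡ 1, so λ ≡ 23·31 ≡ 8.
  x = λ² - 9 - 9 = 64 - 18 ≡ 46; y = λ·(9 - 46) - 22 ≡ 11. → (46, 11)

(46, 11)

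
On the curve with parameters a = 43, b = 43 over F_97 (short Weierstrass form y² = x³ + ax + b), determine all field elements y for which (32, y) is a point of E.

25, 72

x³ + 43x + 43 = 34187 ≡ 43 (mod 97).
Square roots of 43 mod 97: 25 and 72 (since 25² = 625 ≡ 43).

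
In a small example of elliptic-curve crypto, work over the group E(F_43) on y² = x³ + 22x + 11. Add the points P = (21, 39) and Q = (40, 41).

(5, 17)

(21, 39) + (40, 41). λ = (41 - 39)/(40 - 21) ≡ 2/19 mod 43. 19⁻¹ ≡ 34 (mod 43) since 19·34 = 646 ≡ 1, so λ ≡ 25.
  x = λ² - 21 - 40 = 625 - 61 ≡ 5; y = λ·(21 - 5) - 39 ≡ 17. → (5, 17)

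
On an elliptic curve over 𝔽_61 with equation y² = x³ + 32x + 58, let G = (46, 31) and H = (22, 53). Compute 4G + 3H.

(17, 56)

First 4G:
Double-and-add on 4 = (100)₂. Start with G = (46, 31) for the leading 1-bit.
double: tangent at (46, 31): λ = (3·46² + 32)/(2·31) ≡ 36/1. 1⁻¹ ≡ 1 (mod 61), so λ ≡ 36·1 ≡ 36.
  x = λ² - 46 - 46 = 1296 - 92 ≡ 45; y = λ·(46 - 45) - 31 ≡ 5. → (45, 5)
double: tangent at (45, 5): λ = (3·45² + 32)/(2·5) ≡ 7/10. 10⁻¹ ≡ 55 (mod 61) since 10·55 = 550 ≡ 1, so λ ≡ 7·55 ≡ 19.
  x = λ² - 45 - 45 = 361 - 90 ≡ 27; y = λ·(45 - 27) - 5 ≡ 32. → (27, 32)
4G = (27, 32).
Next 3H:
Repeated addition: build up to 3H.
2H: tangent at (22, 53): λ = (3·22² + 32)/(2·53) ≡ 20/45. 45⁻¹ ≡ 19 (mod 61) since 45·19 = 855 ≡ 1, so λ ≡ 20·19 ≡ 14.
  x = λ² - 22 - 22 = 196 - 44 ≡ 30; y = λ·(22 - 30) - 53 ≡ 18. → (30, 18)
3H: (30, 18) + (22, 53). λ = (53 - 18)/(22 - 30) ≡ 35/53 mod 61. 53⁻¹ ≡ 38 (mod 61) since 53·38 = 2014 ≡ 1, so λ ≡ 49.
  x = λ² - 30 - 22 = 2401 - 52 ≡ 31; y = λ·(30 - 31) - 18 ≡ 55. → (31, 55)
3H = (31, 55).
Finally 4G + 3H:
(27, 32) + (31, 55). λ = (55 - 32)/(31 - 27) ≡ 23/4 mod 61. 4⁻¹ ≡ 46 (mod 61) since 4·46 = 184 ≡ 1, so λ ≡ 21.
  x = λ² - 27 - 31 = 441 - 58 ≡ 17; y = λ·(27 - 17) - 32 ≡ 56. → (17, 56)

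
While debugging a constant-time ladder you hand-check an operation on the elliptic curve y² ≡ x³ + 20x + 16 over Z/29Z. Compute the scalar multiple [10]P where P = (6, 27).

Repeated addition: build up to 10P.
2P: tangent at (6, 27): λ = (3·6² + 20)/(2·27) ≡ 12/25. 25⁻¹ ≡ 7 (mod 29), so λ ≡ 12·7 ≡ 26.
  x = λ² - 6 - 6 = 676 - 12 ≡ 26; y = λ·(6 - 26) - 27 ≡ 4. → (26, 4)
3P: (26, 4) + (6, 27). λ = (27 - 4)/(6 - 26) ≡ 23/9 mod 29. 9⁻¹ ≡ 13 (mod 29), so λ ≡ 9.
  x = λ² - 26 - 6 = 81 - 32 ≡ 20; y = λ·(26 - 20) - 4 ≡ 21. → (20, 21)
4P: (20, 21) + (6, 27). λ = (27 - 21)/(6 - 20) ≡ 6/15 mod 29. 15⁻¹ ≡ 2 (mod 29), so λ ≡ 12.
  x = λ² - 20 - 6 = 144 - 26 ≡ 2; y = λ·(20 - 2) - 21 ≡ 21. → (2, 21)
5P: (2, 21) + (6, 27). λ = (27 - 21)/(6 - 2) ≡ 6/4 mod 29. 4⁻¹ ≡ 22 (mod 29), so λ ≡ 16.
  x = λ² - 2 - 6 = 256 - 8 ≡ 16; y = λ·(2 - 16) - 21 ≡ 16. → (16, 16)
6P: (16, 16) + (6, 27). λ = (27 - 16)/(6 - 16) ≡ 11/19 mod 29. 19⁻¹ ≡ 26 (mod 29), so λ ≡ 25.
  x = λ² - 16 - 6 = 625 - 22 ≡ 23; y = λ·(16 - 23) - 16 ≡ 12. → (23, 12)
7P: (23, 12) + (6, 27). λ = (27 - 12)/(6 - 23) ≡ 15/12 mod 29. 12⁻¹ ≡ 17 (mod 29), so λ ≡ 23.
  x = λ² - 23 - 6 = 529 - 29 ≡ 7; y = λ·(23 - 7) - 12 ≡ 8. → (7, 8)
8P: (7, 8) + (6, 27). λ = (27 - 8)/(6 - 7) ≡ 19/28 mod 29. 28⁻¹ ≡ 28 (mod 29) since 28·28 = 784 ≡ 1, so λ ≡ 10.
  x = λ² - 7 - 6 = 100 - 13 ≡ 0; y = λ·(7 - 0) - 8 ≡ 4. → (0, 4)
9P: (0, 4) + (6, 27). λ = (27 - 4)/(6 - 0) ≡ 23/6 mod 29. 6⁻¹ ≡ 5 (mod 29) since 6·5 = 30 ≡ 1, so λ ≡ 28.
  x = λ² - 0 - 6 = 784 - 6 ≡ 24; y = λ·(0 - 24) - 4 ≡ 20. → (24, 20)
10P: (24, 20) + (6, 27). λ = (27 - 20)/(6 - 24) ≡ 7/11 mod 29. 11⁻¹ ≡ 8 (mod 29) since 11·8 = 88 ≡ 1, so λ ≡ 27.
  x = λ² - 24 - 6 = 729 - 30 ≡ 3; y = λ·(24 - 3) - 20 ≡ 25. → (3, 25)

(3, 25)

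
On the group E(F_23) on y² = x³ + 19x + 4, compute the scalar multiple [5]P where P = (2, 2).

(6, 9)

Double-and-add on 5 = (101)₂. Start with P = (2, 2) for the leading 1-bit.
double: tangent at (2, 2): λ = (3·2² + 19)/(2·2) ≡ 8/4. 4⁻¹ ≡ 6 (mod 23), so λ ≡ 8·6 ≡ 2.
  x = λ² - 2 - 2 = 4 - 4 ≡ 0; y = λ·(2 - 0) - 2 ≡ 2. → (0, 2)
double: tangent at (0, 2): λ = (3·0² + 19)/(2·2) ≡ 19/4. 4⁻¹ ≡ 6 (mod 23), so λ ≡ 19·6 ≡ 22.
  x = λ² - 0 - 0 = 484 - 0 ≡ 1; y = λ·(0 - 1) - 2 ≡ 22. → (1, 22)
add P: (1, 22) + (2, 2). λ = (2 - 22)/(2 - 1) ≡ 3/1 mod 23. 1⁻¹ ≡ 1 (mod 23) since 1·1 = 1 ≡ 1, so λ ≡ 3.
  x = λ² - 1 - 2 = 9 - 3 ≡ 6; y = λ·(1 - 6) - 22 ≡ 9. → (6, 9)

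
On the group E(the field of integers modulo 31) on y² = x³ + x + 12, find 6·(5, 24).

(12, 27)

Write Q = (5, 24).
Double-and-add on 6 = (110)₂. Start with Q = (5, 24) for the leading 1-bit.
double: tangent at (5, 24): λ = (3·5² + 1)/(2·24) ≡ 14/17. 17⁻¹ ≡ 11 (mod 31), so λ ≡ 14·11 ≡ 30.
  x = λ² - 5 - 5 = 900 - 10 ≡ 22; y = λ·(5 - 22) - 24 ≡ 24. → (22, 24)
add Q: (22, 24) + (5, 24). λ = (24 - 24)/(5 - 22) ≡ 0/14 mod 31. 14⁻¹ ≡ 20 (mod 31), so λ ≡ 0.
  x = λ² - 22 - 5 = 0 - 27 ≡ 4; y = λ·(22 - 4) - 24 ≡ 7. → (4, 7)
double: tangent at (4, 7): λ = (3·4² + 1)/(2·7) ≡ 18/14. 14⁻¹ ≡ 20 (mod 31), so λ ≡ 18·20 ≡ 19.
  x = λ² - 4 - 4 = 361 - 8 ≡ 12; y = λ·(4 - 12) - 7 ≡ 27. → (12, 27)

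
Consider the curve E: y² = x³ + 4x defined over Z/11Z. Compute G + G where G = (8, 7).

tangent at (8, 7): λ = (3·8² + 4)/(2·7) ≡ 9/3. 3⁻¹ ≡ 4 (mod 11), so λ ≡ 9·4 ≡ 3.
  x = λ² - 8 - 8 = 9 - 16 ≡ 4; y = λ·(8 - 4) - 7 ≡ 5. → (4, 5)

(4, 5)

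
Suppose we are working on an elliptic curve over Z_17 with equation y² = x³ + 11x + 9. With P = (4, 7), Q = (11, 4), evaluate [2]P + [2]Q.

(5, 11)

First 2P:
Repeated addition: build up to 2P.
2P: tangent at (4, 7): λ = (3·4² + 11)/(2·7) ≡ 8/14. 14⁻¹ ≡ 11 (mod 17) since 14·11 = 154 ≡ 1, so λ ≡ 8·11 ≡ 3.
  x = λ² - 4 - 4 = 9 - 8 ≡ 1; y = λ·(4 - 1) - 7 ≡ 2. → (1, 2)
2P = (1, 2).
Next 2Q:
Repeated addition: build up to 2Q.
2Q: tangent at (11, 4): λ = (3·11² + 11)/(2·4) ≡ 0/8. 8⁻¹ ≡ 15 (mod 17), so λ ≡ 0·15 ≡ 0.
  x = λ² - 11 - 11 = 0 - 22 ≡ 12; y = λ·(11 - 12) - 4 ≡ 13. → (12, 13)
2Q = (12, 13).
Finally 2P + 2Q:
(1, 2) + (12, 13). λ = (13 - 2)/(12 - 1) ≡ 11/11 mod 17. 11⁻¹ ≡ 14 (mod 17), so λ ≡ 1.
  x = λ² - 1 - 12 = 1 - 13 ≡ 5; y = λ·(1 - 5) - 2 ≡ 11. → (5, 11)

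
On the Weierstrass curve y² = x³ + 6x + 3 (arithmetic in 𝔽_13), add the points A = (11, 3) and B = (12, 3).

(11, 3) + (12, 3). λ = (3 - 3)/(12 - 11) ≡ 0/1 mod 13. 1⁻¹ ≡ 1 (mod 13), so λ ≡ 0.
  x = λ² - 11 - 12 = 0 - 23 ≡ 3; y = λ·(11 - 3) - 3 ≡ 10. → (3, 10)

(3, 10)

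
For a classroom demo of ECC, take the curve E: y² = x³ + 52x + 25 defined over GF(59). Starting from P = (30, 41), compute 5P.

Double-and-add on 5 = (101)₂. Start with P = (30, 41) for the leading 1-bit.
double: tangent at (30, 41): λ = (3·30² + 52)/(2·41) ≡ 38/23. 23⁻¹ ≡ 18 (mod 59) since 23·18 = 414 ≡ 1, so λ ≡ 38·18 ≡ 35.
  x = λ² - 30 - 30 = 1225 - 60 ≡ 44; y = λ·(30 - 44) - 41 ≡ 0. → (44, 0)
double: (44, 0) + (44, 0): same x and y₁ ≡ -y₂, so the sum is O.
add P: O + (30, 41) = (30, 41) (identity).

(30, 41)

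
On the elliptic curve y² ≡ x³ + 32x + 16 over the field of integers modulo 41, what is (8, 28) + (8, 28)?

(0, 4)

tangent at (8, 28): λ = (3·8² + 32)/(2·28) ≡ 19/15. 15⁻¹ ≡ 11 (mod 41) since 15·11 = 165 ≡ 1, so λ ≡ 19·11 ≡ 4.
  x = λ² - 8 - 8 = 16 - 16 ≡ 0; y = λ·(8 - 0) - 28 ≡ 4. → (0, 4)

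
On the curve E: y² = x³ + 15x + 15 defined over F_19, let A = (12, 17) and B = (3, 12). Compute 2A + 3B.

First 2A:
Repeated addition: build up to 2A.
2A: tangent at (12, 17): λ = (3·12² + 15)/(2·17) ≡ 10/15. 15⁻¹ ≡ 14 (mod 19) since 15·14 = 210 ≡ 1, so λ ≡ 10·14 ≡ 7.
  x = λ² - 12 - 12 = 49 - 24 ≡ 6; y = λ·(12 - 6) - 17 ≡ 6. → (6, 6)
2A = (6, 6).
Next 3B:
Repeated addition: build up to 3B.
2B: tangent at (3, 12): λ = (3·3² + 15)/(2·12) ≡ 4/5. 5⁻¹ ≡ 4 (mod 19) since 5·4 = 20 ≡ 1, so λ ≡ 4·4 ≡ 16.
  x = λ² - 3 - 3 = 256 - 6 ≡ 3; y = λ·(3 - 3) - 12 ≡ 7. → (3, 7)
3B: (3, 7) + (3, 12): same x and y₁ ≡ -y₂, so the sum is 𝒪.
3B = 𝒪.
Finally 2A + 3B:
(6, 6) + 𝒪 = (6, 6) (identity).

(6, 6)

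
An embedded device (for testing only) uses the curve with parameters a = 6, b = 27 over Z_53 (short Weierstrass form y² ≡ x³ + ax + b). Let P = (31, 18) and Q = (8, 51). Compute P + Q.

(38, 22)

(31, 18) + (8, 51). λ = (51 - 18)/(8 - 31) ≡ 33/30 mod 53. 30⁻¹ ≡ 23 (mod 53) since 30·23 = 690 ≡ 1, so λ ≡ 17.
  x = λ² - 31 - 8 = 289 - 39 ≡ 38; y = λ·(31 - 38) - 18 ≡ 22. → (38, 22)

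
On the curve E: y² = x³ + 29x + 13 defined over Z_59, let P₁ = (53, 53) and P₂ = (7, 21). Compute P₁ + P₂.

(53, 53) + (7, 21). λ = (21 - 53)/(7 - 53) ≡ 27/13 mod 59. 13⁻¹ ≡ 50 (mod 59), so λ ≡ 52.
  x = λ² - 53 - 7 = 2704 - 60 ≡ 48; y = λ·(53 - 48) - 53 ≡ 30. → (48, 30)

(48, 30)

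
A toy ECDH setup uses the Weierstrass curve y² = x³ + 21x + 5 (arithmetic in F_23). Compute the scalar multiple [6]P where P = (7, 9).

(1, 2)

Double-and-add on 6 = (110)₂. Start with P = (7, 9) for the leading 1-bit.
double: tangent at (7, 9): λ = (3·7² + 21)/(2·9) ≡ 7/18. 18⁻¹ ≡ 9 (mod 23), so λ ≡ 7·9 ≡ 17.
  x = λ² - 7 - 7 = 289 - 14 ≡ 22; y = λ·(7 - 22) - 9 ≡ 12. → (22, 12)
add P: (22, 12) + (7, 9). λ = (9 - 12)/(7 - 22) ≡ 20/8 mod 23. 8⁻¹ ≡ 3 (mod 23), so λ ≡ 14.
  x = λ² - 22 - 7 = 196 - 29 ≡ 6; y = λ·(22 - 6) - 12 ≡ 5. → (6, 5)
double: tangent at (6, 5): λ = (3·6² + 21)/(2·5) ≡ 14/10. 10⁻¹ ≡ 7 (mod 23), so λ ≡ 14·7 ≡ 6.
  x = λ² - 6 - 6 = 36 - 12 ≡ 1; y = λ·(6 - 1) - 5 ≡ 2. → (1, 2)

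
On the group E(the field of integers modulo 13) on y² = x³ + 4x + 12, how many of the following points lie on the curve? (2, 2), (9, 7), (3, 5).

2

(2, 2): 2² ≡ 4, rhs ≡ 2 → off.
(9, 7): 7² ≡ 10, rhs ≡ 10 → on.
(3, 5): 5² ≡ 12, rhs ≡ 12 → on.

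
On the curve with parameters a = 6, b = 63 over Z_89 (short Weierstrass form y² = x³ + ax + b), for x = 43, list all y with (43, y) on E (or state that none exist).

x³ + 6x + 63 = 79828 ≡ 84 (mod 89).
Square roots of 84 mod 89: 23 and 66 (since 23² = 529 ≡ 84).

23, 66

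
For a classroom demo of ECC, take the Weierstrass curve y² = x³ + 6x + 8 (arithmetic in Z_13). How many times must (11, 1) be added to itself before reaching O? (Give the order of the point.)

12

2P: tangent at (11, 1): λ = (3·11² + 6)/(2·1) ≡ 5/2. 2⁻¹ ≡ 7 (mod 13), so λ ≡ 5·7 ≡ 9.
  x = λ² - 11 - 11 = 81 - 22 ≡ 7; y = λ·(11 - 7) - 1 ≡ 9. → (7, 9)
3P: (7, 9) + (11, 1). λ = (1 - 9)/(11 - 7) ≡ 5/4 mod 13. 4⁻¹ ≡ 10 (mod 13), so λ ≡ 11.
  x = λ² - 7 - 11 = 121 - 18 ≡ 12; y = λ·(7 - 12) - 9 ≡ 1. → (12, 1)
4P: (12, 1) + (11, 1). λ = (1 - 1)/(11 - 12) ≡ 0/12 mod 13. 12⁻¹ ≡ 12 (mod 13), so λ ≡ 0.
  x = λ² - 12 - 11 = 0 - 23 ≡ 3; y = λ·(12 - 3) - 1 ≡ 12. → (3, 12)
5P: (3, 12) + (11, 1). λ = (1 - 12)/(11 - 3) ≡ 2/8 mod 13. 8⁻¹ ≡ 5 (mod 13), so λ ≡ 10.
  x = λ² - 3 - 11 = 100 - 14 ≡ 8; y = λ·(3 - 8) - 12 ≡ 3. → (8, 3)
6P: (8, 3) + (11, 1). λ = (1 - 3)/(11 - 8) ≡ 11/3 mod 13. 3⁻¹ ≡ 9 (mod 13) since 3·9 = 27 ≡ 1, so λ ≡ 8.
  x = λ² - 8 - 11 = 64 - 19 ≡ 6; y = λ·(8 - 6) - 3 ≡ 0. → (6, 0)
7P: (6, 0) + (11, 1). λ = (1 - 0)/(11 - 6) ≡ 1/5 mod 13. 5⁻¹ ≡ 8 (mod 13), so λ ≡ 8.
  x = λ² - 6 - 11 = 64 - 17 ≡ 8; y = λ·(6 - 8) - 0 ≡ 10. → (8, 10)
8P: (8, 10) + (11, 1). λ = (1 - 10)/(11 - 8) ≡ 4/3 mod 13. 3⁻¹ ≡ 9 (mod 13), so λ ≡ 10.
  x = λ² - 8 - 11 = 100 - 19 ≡ 3; y = λ·(8 - 3) - 10 ≡ 1. → (3, 1)
9P: (3, 1) + (11, 1). λ = (1 - 1)/(11 - 3) ≡ 0/8 mod 13. 8⁻¹ ≡ 5 (mod 13) since 8·5 = 40 ≡ 1, so λ ≡ 0.
  x = λ² - 3 - 11 = 0 - 14 ≡ 12; y = λ·(3 - 12) - 1 ≡ 12. → (12, 12)
10P: (12, 12) + (11, 1). λ = (1 - 12)/(11 - 12) ≡ 2/12 mod 13. 12⁻¹ ≡ 12 (mod 13), so λ ≡ 11.
  x = λ² - 12 - 11 = 121 - 23 ≡ 7; y = λ·(12 - 7) - 12 ≡ 4. → (7, 4)
11P: (7, 4) + (11, 1). λ = (1 - 4)/(11 - 7) ≡ 10/4 mod 13. 4⁻¹ ≡ 10 (mod 13), so λ ≡ 9.
  x = λ² - 7 - 11 = 81 - 18 ≡ 11; y = λ·(7 - 11) - 4 ≡ 12. → (11, 12)
12P: (11, 12) + (11, 1): same x and y₁ ≡ -y₂, so the sum is O.
12P = O, so the order is 12.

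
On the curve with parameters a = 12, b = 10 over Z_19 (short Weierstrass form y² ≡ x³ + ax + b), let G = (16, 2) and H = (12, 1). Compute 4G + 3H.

(12, 1)

First 4G:
Double-and-add on 4 = (100)₂. Start with G = (16, 2) for the leading 1-bit.
double: tangent at (16, 2): λ = (3·16² + 12)/(2·2) ≡ 1/4. 4⁻¹ ≡ 5 (mod 19), so λ ≡ 1·5 ≡ 5.
  x = λ² - 16 - 16 = 25 - 32 ≡ 12; y = λ·(16 - 12) - 2 ≡ 18. → (12, 18)
double: tangent at (12, 18): λ = (3·12² + 12)/(2·18) ≡ 7/17. 17⁻¹ ≡ 9 (mod 19), so λ ≡ 7·9 ≡ 6.
  x = λ² - 12 - 12 = 36 - 24 ≡ 12; y = λ·(12 - 12) - 18 ≡ 1. → (12, 1)
4G = (12, 1).
Next 3H:
Repeated addition: build up to 3H.
2H: tangent at (12, 1): λ = (3·12² + 12)/(2·1) ≡ 7/2. 2⁻¹ ≡ 10 (mod 19) since 2·10 = 20 ≡ 1, so λ ≡ 7·10 ≡ 13.
  x = λ² - 12 - 12 = 169 - 24 ≡ 12; y = λ·(12 - 12) - 1 ≡ 18. → (12, 18)
3H: (12, 18) + (12, 1): same x and y₁ ≡ -y₂, so the sum is O.
3H = O.
Finally 4G + 3H:
(12, 1) + O = (12, 1) (identity).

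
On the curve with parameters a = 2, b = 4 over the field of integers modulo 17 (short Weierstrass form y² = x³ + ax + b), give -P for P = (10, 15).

-(10, 15) = (10, -15 mod 17) = (10, 2).

(10, 2)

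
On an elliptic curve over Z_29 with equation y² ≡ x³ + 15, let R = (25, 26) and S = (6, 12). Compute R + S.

(22, 22)

(25, 26) + (6, 12). λ = (12 - 26)/(6 - 25) ≡ 15/10 mod 29. 10⁻¹ ≡ 3 (mod 29), so λ ≡ 16.
  x = λ² - 25 - 6 = 256 - 31 ≡ 22; y = λ·(25 - 22) - 26 ≡ 22. → (22, 22)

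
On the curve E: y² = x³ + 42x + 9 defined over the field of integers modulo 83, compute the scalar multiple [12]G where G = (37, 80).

(73, 0)

Double-and-add on 12 = (1100)₂. Start with G = (37, 80) for the leading 1-bit.
double: tangent at (37, 80): λ = (3·37² + 42)/(2·80) ≡ 82/77. 77⁻¹ ≡ 69 (mod 83), so λ ≡ 82·69 ≡ 14.
  x = λ² - 37 - 37 = 196 - 74 ≡ 39; y = λ·(37 - 39) - 80 ≡ 58. → (39, 58)
add G: (39, 58) + (37, 80). λ = (80 - 58)/(37 - 39) ≡ 22/81 mod 83. 81⁻¹ ≡ 41 (mod 83) since 81·41 = 3321 ≡ 1, so λ ≡ 72.
  x = λ² - 39 - 37 = 5184 - 76 ≡ 45; y = λ·(39 - 45) - 58 ≡ 8. → (45, 8)
double: tangent at (45, 8): λ = (3·45² + 42)/(2·8) ≡ 58/16. 16⁻¹ ≡ 26 (mod 83), so λ ≡ 58·26 ≡ 14.
  x = λ² - 45 - 45 = 196 - 90 ≡ 23; y = λ·(45 - 23) - 8 ≡ 51. → (23, 51)
double: tangent at (23, 51): λ = (3·23² + 42)/(2·51) ≡ 52/19. 19⁻¹ ≡ 35 (mod 83), so λ ≡ 52·35 ≡ 77.
  x = λ² - 23 - 23 = 5929 - 46 ≡ 73; y = λ·(23 - 73) - 51 ≡ 0. → (73, 0)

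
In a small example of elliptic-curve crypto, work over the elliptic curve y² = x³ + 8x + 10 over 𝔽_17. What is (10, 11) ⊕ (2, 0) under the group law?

(13, 4)

(10, 11) + (2, 0). λ = (0 - 11)/(2 - 10) ≡ 6/9 mod 17. 9⁻¹ ≡ 2 (mod 17), so λ ≡ 12.
  x = λ² - 10 - 2 = 144 - 12 ≡ 13; y = λ·(10 - 13) - 11 ≡ 4. → (13, 4)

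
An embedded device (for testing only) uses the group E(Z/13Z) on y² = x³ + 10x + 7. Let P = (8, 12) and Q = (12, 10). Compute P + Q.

(8, 12) + (12, 10). λ = (10 - 12)/(12 - 8) ≡ 11/4 mod 13. 4⁻¹ ≡ 10 (mod 13), so λ ≡ 6.
  x = λ² - 8 - 12 = 36 - 20 ≡ 3; y = λ·(8 - 3) - 12 ≡ 5. → (3, 5)

(3, 5)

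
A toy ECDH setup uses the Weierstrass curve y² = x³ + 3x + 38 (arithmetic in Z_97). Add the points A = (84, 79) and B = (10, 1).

(9, 42)

(84, 79) + (10, 1). λ = (1 - 79)/(10 - 84) ≡ 19/23 mod 97. 23⁻¹ ≡ 38 (mod 97) since 23·38 = 874 ≡ 1, so λ ≡ 43.
  x = λ² - 84 - 10 = 1849 - 94 ≡ 9; y = λ·(84 - 9) - 79 ≡ 42. → (9, 42)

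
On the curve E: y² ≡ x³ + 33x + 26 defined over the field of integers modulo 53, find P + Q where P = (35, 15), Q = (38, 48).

(35, 15) + (38, 48). λ = (48 - 15)/(38 - 35) ≡ 33/3 mod 53. 3⁻¹ ≡ 18 (mod 53) since 3·18 = 54 ≡ 1, so λ ≡ 11.
  x = λ² - 35 - 38 = 121 - 73 ≡ 48; y = λ·(35 - 48) - 15 ≡ 1. → (48, 1)

(48, 1)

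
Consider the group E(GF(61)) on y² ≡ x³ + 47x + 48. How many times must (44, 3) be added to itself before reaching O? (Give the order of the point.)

2P: tangent at (44, 3): λ = (3·44² + 47)/(2·3) ≡ 60/6. 6⁻¹ ≡ 51 (mod 61) since 6·51 = 306 ≡ 1, so λ ≡ 60·51 ≡ 10.
  x = λ² - 44 - 44 = 100 - 88 ≡ 12; y = λ·(44 - 12) - 3 ≡ 12. → (12, 12)
3P: (12, 12) + (44, 3). λ = (3 - 12)/(44 - 12) ≡ 52/32 mod 61. 32⁻¹ ≡ 21 (mod 61), so λ ≡ 55.
  x = λ² - 12 - 44 = 3025 - 56 ≡ 41; y = λ·(12 - 41) - 12 ≡ 40. → (41, 40)
4P: (41, 40) + (44, 3). λ = (3 - 40)/(44 - 41) ≡ 24/3 mod 61. 3⁻¹ ≡ 41 (mod 61), so λ ≡ 8.
  x = λ² - 41 - 44 = 64 - 85 ≡ 40; y = λ·(41 - 40) - 40 ≡ 29. → (40, 29)
5P: (40, 29) + (44, 3). λ = (3 - 29)/(44 - 40) ≡ 35/4 mod 61. 4⁻¹ ≡ 46 (mod 61), so λ ≡ 24.
  x = λ² - 40 - 44 = 576 - 84 ≡ 4; y = λ·(40 - 4) - 29 ≡ 42. → (4, 42)
6P: (4, 42) + (44, 3). λ = (3 - 42)/(44 - 4) ≡ 22/40 mod 61. 40⁻¹ ≡ 29 (mod 61) since 40·29 = 1160 ≡ 1, so λ ≡ 28.
  x = λ² - 4 - 44 = 784 - 48 ≡ 4; y = λ·(4 - 4) - 42 ≡ 19. → (4, 19)
7P: (4, 19) + (44, 3). λ = (3 - 19)/(44 - 4) ≡ 45/40 mod 61. 40⁻¹ ≡ 29 (mod 61) since 40·29 = 1160 ≡ 1, so λ ≡ 24.
  x = λ² - 4 - 44 = 576 - 48 ≡ 40; y = λ·(4 - 40) - 19 ≡ 32. → (40, 32)
8P: (40, 32) + (44, 3). λ = (3 - 32)/(44 - 40) ≡ 32/4 mod 61. 4⁻¹ ≡ 46 (mod 61) since 4·46 = 184 ≡ 1, so λ ≡ 8.
  x = λ² - 40 - 44 = 64 - 84 ≡ 41; y = λ·(40 - 41) - 32 ≡ 21. → (41, 21)
9P: (41, 21) + (44, 3). λ = (3 - 21)/(44 - 41) ≡ 43/3 mod 61. 3⁻¹ ≡ 41 (mod 61), so λ ≡ 55.
  x = λ² - 41 - 44 = 3025 - 85 ≡ 12; y = λ·(41 - 12) - 21 ≡ 49. → (12, 49)
10P: (12, 49) + (44, 3). λ = (3 - 49)/(44 - 12) ≡ 15/32 mod 61. 32⁻¹ ≡ 21 (mod 61), so λ ≡ 10.
  x = λ² - 12 - 44 = 100 - 56 ≡ 44; y = λ·(12 - 44) - 49 ≡ 58. → (44, 58)
11P: (44, 58) + (44, 3): same x and y₁ ≡ -y₂, so the sum is O.
11P = O, so the order is 11.

11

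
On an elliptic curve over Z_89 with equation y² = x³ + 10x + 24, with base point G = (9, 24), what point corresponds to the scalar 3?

(35, 66)

Repeated addition: build up to 3G.
2G: tangent at (9, 24): λ = (3·9² + 10)/(2·24) ≡ 75/48. 48⁻¹ ≡ 13 (mod 89), so λ ≡ 75·13 ≡ 85.
  x = λ² - 9 - 9 = 7225 - 18 ≡ 87; y = λ·(9 - 87) - 24 ≡ 21. → (87, 21)
3G: (87, 21) + (9, 24). λ = (24 - 21)/(9 - 87) ≡ 3/11 mod 89. 11⁻¹ ≡ 81 (mod 89) since 11·81 = 891 ≡ 1, so λ ≡ 65.
  x = λ² - 87 - 9 = 4225 - 96 ≡ 35; y = λ·(87 - 35) - 21 ≡ 66. → (35, 66)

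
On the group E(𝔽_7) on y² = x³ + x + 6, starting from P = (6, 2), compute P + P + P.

(2, 4)

Repeated addition: build up to 3P.
2P: tangent at (6, 2): λ = (3·6² + 1)/(2·2) ≡ 4/4. 4⁻¹ ≡ 2 (mod 7), so λ ≡ 4·2 ≡ 1.
  x = λ² - 6 - 6 = 1 - 12 ≡ 3; y = λ·(6 - 3) - 2 ≡ 1. → (3, 1)
3P: (3, 1) + (6, 2). λ = (2 - 1)/(6 - 3) ≡ 1/3 mod 7. 3⁻¹ ≡ 5 (mod 7) since 3·5 = 15 ≡ 1, so λ ≡ 5.
  x = λ² - 3 - 6 = 25 - 9 ≡ 2; y = λ·(3 - 2) - 1 ≡ 4. → (2, 4)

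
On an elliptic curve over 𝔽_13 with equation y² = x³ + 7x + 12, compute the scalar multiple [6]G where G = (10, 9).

Repeated addition: build up to 6G.
2G: tangent at (10, 9): λ = (3·10² + 7)/(2·9) ≡ 8/5. 5⁻¹ ≡ 8 (mod 13) since 5·8 = 40 ≡ 1, so λ ≡ 8·8 ≡ 12.
  x = λ² - 10 - 10 = 144 - 20 ≡ 7; y = λ·(10 - 7) - 9 ≡ 1. → (7, 1)
3G: (7, 1) + (10, 9). λ = (9 - 1)/(10 - 7) ≡ 8/3 mod 13. 3⁻¹ ≡ 9 (mod 13) since 3·9 = 27 ≡ 1, so λ ≡ 7.
  x = λ² - 7 - 10 = 49 - 17 ≡ 6; y = λ·(7 - 6) - 1 ≡ 6. → (6, 6)
4G: (6, 6) + (10, 9). λ = (9 - 6)/(10 - 6) ≡ 3/4 mod 13. 4⁻¹ ≡ 10 (mod 13), so λ ≡ 4.
  x = λ² - 6 - 10 = 16 - 16 ≡ 0; y = λ·(6 - 0) - 6 ≡ 5. → (0, 5)
5G: (0, 5) + (10, 9). λ = (9 - 5)/(10 - 0) ≡ 4/10 mod 13. 10⁻¹ ≡ 4 (mod 13) since 10·4 = 40 ≡ 1, so λ ≡ 3.
  x = λ² - 0 - 10 = 9 - 10 ≡ 12; y = λ·(0 - 12) - 5 ≡ 11. → (12, 11)
6G: (12, 11) + (10, 9). λ = (9 - 11)/(10 - 12) ≡ 11/11 mod 13. 11⁻¹ ≡ 6 (mod 13), so λ ≡ 1.
  x = λ² - 12 - 10 = 1 - 22 ≡ 5; y = λ·(12 - 5) - 11 ≡ 9. → (5, 9)

(5, 9)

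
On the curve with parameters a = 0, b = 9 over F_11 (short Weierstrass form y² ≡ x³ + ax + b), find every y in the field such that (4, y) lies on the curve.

none

x³ + 0x + 9 = 73 ≡ 7 (mod 11).
7 is a non-residue mod 11; no y exists.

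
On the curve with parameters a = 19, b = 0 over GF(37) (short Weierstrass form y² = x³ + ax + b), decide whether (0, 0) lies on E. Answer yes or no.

y² = 0² ≡ 0; x³ + 19x + 0 = 0 ≡ 0 (mod 37). 0 = 0.

yes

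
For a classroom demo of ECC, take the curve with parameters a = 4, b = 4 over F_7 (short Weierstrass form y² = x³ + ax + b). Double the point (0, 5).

(1, 3)

tangent at (0, 5): λ = (3·0² + 4)/(2·5) ≡ 4/3. 3⁻¹ ≡ 5 (mod 7), so λ ≡ 4·5 ≡ 6.
  x = λ² - 0 - 0 = 36 - 0 ≡ 1; y = λ·(0 - 1) - 5 ≡ 3. → (1, 3)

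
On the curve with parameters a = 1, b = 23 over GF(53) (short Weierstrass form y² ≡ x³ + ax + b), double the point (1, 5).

(13, 22)

tangent at (1, 5): λ = (3·1² + 1)/(2·5) ≡ 4/10. 10⁻¹ ≡ 16 (mod 53) since 10·16 = 160 ≡ 1, so λ ≡ 4·16 ≡ 11.
  x = λ² - 1 - 1 = 121 - 2 ≡ 13; y = λ·(1 - 13) - 5 ≡ 22. → (13, 22)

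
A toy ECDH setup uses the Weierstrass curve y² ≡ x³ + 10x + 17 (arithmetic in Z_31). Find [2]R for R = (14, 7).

tangent at (14, 7): λ = (3·14² + 10)/(2·7) ≡ 9/14. 14⁻¹ ≡ 20 (mod 31), so λ ≡ 9·20 ≡ 25.
  x = λ² - 14 - 14 = 625 - 28 ≡ 8; y = λ·(14 - 8) - 7 ≡ 19. → (8, 19)

(8, 19)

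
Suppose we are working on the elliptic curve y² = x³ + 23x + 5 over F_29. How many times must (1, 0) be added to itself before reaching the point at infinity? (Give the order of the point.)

2P: (1, 0) + (1, 0): same x and y₁ ≡ -y₂, so the sum is the point at infinity.
2P = the point at infinity, so the order is 2.

2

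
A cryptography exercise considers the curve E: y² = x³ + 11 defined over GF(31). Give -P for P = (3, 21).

(3, 10)

-(3, 21) = (3, -21 mod 31) = (3, 10).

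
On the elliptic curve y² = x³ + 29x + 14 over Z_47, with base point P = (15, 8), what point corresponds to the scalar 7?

Double-and-add on 7 = (111)₂. Start with P = (15, 8) for the leading 1-bit.
double: tangent at (15, 8): λ = (3·15² + 29)/(2·8) ≡ 46/16. 16⁻¹ ≡ 3 (mod 47), so λ ≡ 46·3 ≡ 44.
  x = λ² - 15 - 15 = 1936 - 30 ≡ 26; y = λ·(15 - 26) - 8 ≡ 25. → (26, 25)
add P: (26, 25) + (15, 8). λ = (8 - 25)/(15 - 26) ≡ 30/36 mod 47. 36⁻¹ ≡ 17 (mod 47), so λ ≡ 40.
  x = λ² - 26 - 15 = 1600 - 41 ≡ 8; y = λ·(26 - 8) - 25 ≡ 37. → (8, 37)
double: tangent at (8, 37): λ = (3·8² + 29)/(2·37) ≡ 33/27. 27⁻¹ ≡ 7 (mod 47), so λ ≡ 33·7 ≡ 43.
  x = λ² - 8 - 8 = 1849 - 16 ≡ 0; y = λ·(8 - 0) - 37 ≡ 25. → (0, 25)
add P: (0, 25) + (15, 8). λ = (8 - 25)/(15 - 0) ≡ 30/15 mod 47. 15⁻¹ ≡ 22 (mod 47), so λ ≡ 2.
  x = λ² - 0 - 15 = 4 - 15 ≡ 36; y = λ·(0 - 36) - 25 ≡ 44. → (36, 44)

(36, 44)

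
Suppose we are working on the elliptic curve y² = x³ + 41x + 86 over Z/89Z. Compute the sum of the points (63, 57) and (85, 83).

(77, 64)

(63, 57) + (85, 83). λ = (83 - 57)/(85 - 63) ≡ 26/22 mod 89. 22⁻¹ ≡ 85 (mod 89), so λ ≡ 74.
  x = λ² - 63 - 85 = 5476 - 148 ≡ 77; y = λ·(63 - 77) - 57 ≡ 64. → (77, 64)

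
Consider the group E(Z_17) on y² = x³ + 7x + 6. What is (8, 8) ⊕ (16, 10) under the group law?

(8, 8) + (16, 10). λ = (10 - 8)/(16 - 8) ≡ 2/8 mod 17. 8⁻¹ ≡ 15 (mod 17), so λ ≡ 13.
  x = λ² - 8 - 16 = 169 - 24 ≡ 9; y = λ·(8 - 9) - 8 ≡ 13. → (9, 13)

(9, 13)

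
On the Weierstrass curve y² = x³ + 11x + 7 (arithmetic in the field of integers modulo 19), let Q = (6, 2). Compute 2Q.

(5, 4)

tangent at (6, 2): λ = (3·6² + 11)/(2·2) ≡ 5/4. 4⁻¹ ≡ 5 (mod 19) since 4·5 = 20 ≡ 1, so λ ≡ 5·5 ≡ 6.
  x = λ² - 6 - 6 = 36 - 12 ≡ 5; y = λ·(6 - 5) - 2 ≡ 4. → (5, 4)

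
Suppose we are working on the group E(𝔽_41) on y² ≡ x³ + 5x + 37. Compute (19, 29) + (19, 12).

The two points share x = 19 and their y-coordinates satisfy 29 + 12 ≡ 0 (mod 41), so they are inverses. Their sum is O.

O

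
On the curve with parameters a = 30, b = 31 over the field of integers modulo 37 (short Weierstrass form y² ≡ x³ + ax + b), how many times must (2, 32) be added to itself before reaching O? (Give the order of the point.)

2P: tangent at (2, 32): λ = (3·2² + 30)/(2·32) ≡ 5/27. 27⁻¹ ≡ 11 (mod 37) since 27·11 = 297 ≡ 1, so λ ≡ 5·11 ≡ 18.
  x = λ² - 2 - 2 = 324 - 4 ≡ 24; y = λ·(2 - 24) - 32 ≡ 16. → (24, 16)
3P: (24, 16) + (2, 32). λ = (32 - 16)/(2 - 24) ≡ 16/15 mod 37. 15⁻¹ ≡ 5 (mod 37), so λ ≡ 6.
  x = λ² - 24 - 2 = 36 - 26 ≡ 10; y = λ·(24 - 10) - 16 ≡ 31. → (10, 31)
4P: (10, 31) + (2, 32). λ = (32 - 31)/(2 - 10) ≡ 1/29 mod 37. 29⁻¹ ≡ 23 (mod 37) since 29·23 = 667 ≡ 1, so λ ≡ 23.
  x = λ² - 10 - 2 = 529 - 12 ≡ 36; y = λ·(10 - 36) - 31 ≡ 0. → (36, 0)
5P: (36, 0) + (2, 32). λ = (32 - 0)/(2 - 36) ≡ 32/3 mod 37. 3⁻¹ ≡ 25 (mod 37), so λ ≡ 23.
  x = λ² - 36 - 2 = 529 - 38 ≡ 10; y = λ·(36 - 10) - 0 ≡ 6. → (10, 6)
6P: (10, 6) + (2, 32). λ = (32 - 6)/(2 - 10) ≡ 26/29 mod 37. 29⁻¹ ≡ 23 (mod 37), so λ ≡ 6.
  x = λ² - 10 - 2 = 36 - 12 ≡ 24; y = λ·(10 - 24) - 6 ≡ 21. → (24, 21)
7P: (24, 21) + (2, 32). λ = (32 - 21)/(2 - 24) ≡ 11/15 mod 37. 15⁻¹ ≡ 5 (mod 37), so λ ≡ 18.
  x = λ² - 24 - 2 = 324 - 26 ≡ 2; y = λ·(24 - 2) - 21 ≡ 5. → (2, 5)
8P: (2, 5) + (2, 32): same x and y₁ ≡ -y₂, so the sum is O.
8P = O, so the order is 8.

8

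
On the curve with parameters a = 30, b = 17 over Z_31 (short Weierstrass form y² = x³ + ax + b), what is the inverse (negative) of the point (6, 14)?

-(6, 14) = (6, -14 mod 31) = (6, 17).

(6, 17)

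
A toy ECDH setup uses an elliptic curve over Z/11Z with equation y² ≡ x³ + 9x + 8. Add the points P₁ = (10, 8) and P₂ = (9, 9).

(4, 8)

(10, 8) + (9, 9). λ = (9 - 8)/(9 - 10) ≡ 1/10 mod 11. 10⁻¹ ≡ 10 (mod 11), so λ ≡ 10.
  x = λ² - 10 - 9 = 100 - 19 ≡ 4; y = λ·(10 - 4) - 8 ≡ 8. → (4, 8)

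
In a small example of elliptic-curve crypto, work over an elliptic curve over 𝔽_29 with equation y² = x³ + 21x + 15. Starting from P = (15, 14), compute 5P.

Repeated addition: build up to 5P.
2P: tangent at (15, 14): λ = (3·15² + 21)/(2·14) ≡ 0/28. 28⁻¹ ≡ 28 (mod 29), so λ ≡ 0·28 ≡ 0.
  x = λ² - 15 - 15 = 0 - 30 ≡ 28; y = λ·(15 - 28) - 14 ≡ 15. → (28, 15)
3P: (28, 15) + (15, 14). λ = (14 - 15)/(15 - 28) ≡ 28/16 mod 29. 16⁻¹ ≡ 20 (mod 29), so λ ≡ 9.
  x = λ² - 28 - 15 = 81 - 43 ≡ 9; y = λ·(28 - 9) - 15 ≡ 11. → (9, 11)
4P: (9, 11) + (15, 14). λ = (14 - 11)/(15 - 9) ≡ 3/6 mod 29. 6⁻¹ ≡ 5 (mod 29), so λ ≡ 15.
  x = λ² - 9 - 15 = 225 - 24 ≡ 27; y = λ·(9 - 27) - 11 ≡ 9. → (27, 9)
5P: (27, 9) + (15, 14). λ = (14 - 9)/(15 - 27) ≡ 5/17 mod 29. 17⁻¹ ≡ 12 (mod 29) since 17·12 = 204 ≡ 1, so λ ≡ 2.
  x = λ² - 27 - 15 = 4 - 42 ≡ 20; y = λ·(27 - 20) - 9 ≡ 5. → (20, 5)

(20, 5)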